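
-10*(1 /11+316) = -34770 /11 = -3160.91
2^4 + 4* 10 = 56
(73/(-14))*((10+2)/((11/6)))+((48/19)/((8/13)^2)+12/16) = -39075/1463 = -26.71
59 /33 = 1.79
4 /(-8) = -1 /2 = -0.50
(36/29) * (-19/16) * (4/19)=-9/29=-0.31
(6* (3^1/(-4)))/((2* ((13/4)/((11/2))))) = -3.81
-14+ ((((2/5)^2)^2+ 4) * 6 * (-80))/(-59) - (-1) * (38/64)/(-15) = 13247431/708000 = 18.71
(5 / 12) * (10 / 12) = 25 / 72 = 0.35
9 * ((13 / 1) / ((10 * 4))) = 117 / 40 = 2.92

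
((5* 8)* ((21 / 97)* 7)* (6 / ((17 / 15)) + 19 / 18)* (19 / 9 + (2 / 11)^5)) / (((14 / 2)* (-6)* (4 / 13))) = -2705466104705 / 43022842038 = -62.88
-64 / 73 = -0.88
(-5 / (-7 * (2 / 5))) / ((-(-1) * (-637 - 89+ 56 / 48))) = -75 / 30443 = -0.00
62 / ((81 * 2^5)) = 0.02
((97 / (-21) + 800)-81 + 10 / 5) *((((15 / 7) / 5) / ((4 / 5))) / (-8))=-18805 / 392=-47.97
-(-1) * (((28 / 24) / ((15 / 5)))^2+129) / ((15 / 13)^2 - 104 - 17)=-7071805 / 6552576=-1.08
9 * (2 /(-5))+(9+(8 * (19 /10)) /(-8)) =3.50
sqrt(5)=2.24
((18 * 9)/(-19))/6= -27/19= -1.42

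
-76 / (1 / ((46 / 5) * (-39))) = 136344 / 5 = 27268.80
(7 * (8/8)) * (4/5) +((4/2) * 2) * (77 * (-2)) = -3052/5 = -610.40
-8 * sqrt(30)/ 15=-2.92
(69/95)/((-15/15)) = -69/95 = -0.73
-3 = -3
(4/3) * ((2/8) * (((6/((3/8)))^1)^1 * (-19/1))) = -101.33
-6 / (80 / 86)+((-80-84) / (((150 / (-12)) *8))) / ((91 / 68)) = -5.22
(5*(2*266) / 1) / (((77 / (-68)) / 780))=-20155200 / 11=-1832290.91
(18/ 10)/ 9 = 1/ 5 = 0.20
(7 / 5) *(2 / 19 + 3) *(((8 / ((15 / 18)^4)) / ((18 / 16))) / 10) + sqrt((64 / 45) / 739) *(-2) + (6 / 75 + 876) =261989354 / 296875- 16 *sqrt(3695) / 11085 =882.40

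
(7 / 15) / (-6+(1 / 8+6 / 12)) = -56 / 645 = -0.09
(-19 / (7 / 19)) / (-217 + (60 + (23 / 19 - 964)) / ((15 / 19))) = 0.04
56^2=3136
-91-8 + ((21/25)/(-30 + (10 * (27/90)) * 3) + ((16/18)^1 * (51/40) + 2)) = -7193/75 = -95.91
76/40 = 19/10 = 1.90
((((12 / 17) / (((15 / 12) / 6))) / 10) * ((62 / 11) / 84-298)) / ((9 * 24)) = -27529 / 58905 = -0.47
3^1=3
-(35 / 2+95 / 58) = -555 / 29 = -19.14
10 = 10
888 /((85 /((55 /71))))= 9768 /1207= 8.09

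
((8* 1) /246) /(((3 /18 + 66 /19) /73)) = 11096 /17015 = 0.65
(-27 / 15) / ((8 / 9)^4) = -59049 / 20480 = -2.88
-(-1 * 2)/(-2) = -1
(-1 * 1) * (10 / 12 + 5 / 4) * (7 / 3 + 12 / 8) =-575 / 72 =-7.99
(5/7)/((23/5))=25/161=0.16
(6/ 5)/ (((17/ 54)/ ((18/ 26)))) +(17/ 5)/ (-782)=26783/ 10166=2.63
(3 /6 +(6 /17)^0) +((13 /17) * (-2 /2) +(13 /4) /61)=3271 /4148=0.79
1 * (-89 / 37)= -89 / 37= -2.41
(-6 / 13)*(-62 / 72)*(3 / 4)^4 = 837 / 6656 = 0.13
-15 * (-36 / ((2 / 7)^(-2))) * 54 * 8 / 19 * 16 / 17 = 14929920 / 15827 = 943.32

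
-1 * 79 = -79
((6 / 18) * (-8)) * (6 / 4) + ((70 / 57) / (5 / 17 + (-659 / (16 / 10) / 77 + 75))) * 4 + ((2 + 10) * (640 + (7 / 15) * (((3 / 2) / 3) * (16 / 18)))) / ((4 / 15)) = 240528029104 / 8350101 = 28805.40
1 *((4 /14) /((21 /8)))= 16 /147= 0.11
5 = 5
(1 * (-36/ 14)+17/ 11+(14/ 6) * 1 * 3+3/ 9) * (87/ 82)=42253/ 6314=6.69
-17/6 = -2.83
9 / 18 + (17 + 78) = 191 / 2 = 95.50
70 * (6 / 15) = 28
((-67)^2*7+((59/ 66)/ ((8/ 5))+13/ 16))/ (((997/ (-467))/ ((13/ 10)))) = -25182611207/ 1316040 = -19135.14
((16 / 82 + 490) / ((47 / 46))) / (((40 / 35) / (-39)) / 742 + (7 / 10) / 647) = 605831026153080 / 1316335627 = 460240.54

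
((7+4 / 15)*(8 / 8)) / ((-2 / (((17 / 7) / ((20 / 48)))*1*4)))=-14824 / 175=-84.71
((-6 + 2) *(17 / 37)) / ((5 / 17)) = -1156 / 185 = -6.25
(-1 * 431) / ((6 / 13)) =-5603 / 6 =-933.83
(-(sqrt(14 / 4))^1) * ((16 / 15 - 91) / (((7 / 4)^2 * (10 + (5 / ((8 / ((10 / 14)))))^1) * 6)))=43168 * sqrt(14) / 184275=0.88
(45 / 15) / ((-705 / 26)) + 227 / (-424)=-64369 / 99640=-0.65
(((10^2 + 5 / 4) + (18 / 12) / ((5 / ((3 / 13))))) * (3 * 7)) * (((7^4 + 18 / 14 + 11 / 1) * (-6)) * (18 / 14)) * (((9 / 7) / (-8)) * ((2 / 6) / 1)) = 2122017.05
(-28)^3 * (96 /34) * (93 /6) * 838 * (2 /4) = -6843228672 /17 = -402542863.06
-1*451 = -451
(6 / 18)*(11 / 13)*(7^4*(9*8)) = 633864 / 13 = 48758.77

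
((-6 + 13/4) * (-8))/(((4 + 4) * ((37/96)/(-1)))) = -7.14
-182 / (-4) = 91 / 2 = 45.50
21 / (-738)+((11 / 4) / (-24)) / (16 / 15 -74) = -115763 / 4305984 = -0.03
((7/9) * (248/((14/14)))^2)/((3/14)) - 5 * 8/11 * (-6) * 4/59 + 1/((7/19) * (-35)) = 958391482423/4293135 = 223238.14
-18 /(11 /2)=-36 /11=-3.27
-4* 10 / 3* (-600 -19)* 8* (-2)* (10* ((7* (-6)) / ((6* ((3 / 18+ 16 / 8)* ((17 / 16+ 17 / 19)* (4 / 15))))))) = 1806489600 / 221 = 8174161.09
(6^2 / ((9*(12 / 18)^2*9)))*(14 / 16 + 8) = 71 / 8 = 8.88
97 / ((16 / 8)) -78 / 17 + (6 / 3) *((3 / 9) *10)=5159 / 102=50.58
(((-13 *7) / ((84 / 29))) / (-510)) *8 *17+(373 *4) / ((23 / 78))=5245591 / 1035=5068.20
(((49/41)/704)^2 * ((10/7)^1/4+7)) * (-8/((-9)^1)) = 35329/1874543616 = 0.00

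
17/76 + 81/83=7567/6308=1.20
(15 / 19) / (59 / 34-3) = -510 / 817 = -0.62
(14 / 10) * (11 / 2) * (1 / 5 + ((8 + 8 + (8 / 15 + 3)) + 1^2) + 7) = 213.55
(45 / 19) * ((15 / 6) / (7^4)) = 225 / 91238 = 0.00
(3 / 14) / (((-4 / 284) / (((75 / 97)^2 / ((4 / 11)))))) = -13179375 / 526904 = -25.01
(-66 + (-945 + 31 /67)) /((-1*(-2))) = -33853 /67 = -505.27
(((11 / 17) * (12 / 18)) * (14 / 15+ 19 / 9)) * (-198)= -66308 / 255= -260.03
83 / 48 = 1.73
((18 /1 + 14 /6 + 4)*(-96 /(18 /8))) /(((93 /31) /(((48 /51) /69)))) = -149504 /31671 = -4.72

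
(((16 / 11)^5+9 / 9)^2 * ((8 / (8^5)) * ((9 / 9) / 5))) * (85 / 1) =24874357145193 / 106239691165696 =0.23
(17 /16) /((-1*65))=-17 /1040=-0.02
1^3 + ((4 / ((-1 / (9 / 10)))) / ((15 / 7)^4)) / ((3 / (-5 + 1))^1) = 103583 / 84375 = 1.23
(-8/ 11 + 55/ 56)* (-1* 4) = -157/ 154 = -1.02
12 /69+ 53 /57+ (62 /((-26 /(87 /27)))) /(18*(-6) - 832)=53439883 /48061260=1.11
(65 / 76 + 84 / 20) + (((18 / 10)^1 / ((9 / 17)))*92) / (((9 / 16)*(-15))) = -1642489 / 51300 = -32.02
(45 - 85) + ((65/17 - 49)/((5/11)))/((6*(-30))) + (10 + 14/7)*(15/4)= 5.55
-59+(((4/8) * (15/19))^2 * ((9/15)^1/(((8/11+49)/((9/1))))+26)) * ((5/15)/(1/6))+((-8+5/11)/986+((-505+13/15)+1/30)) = -5942985511951/10708635410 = -554.97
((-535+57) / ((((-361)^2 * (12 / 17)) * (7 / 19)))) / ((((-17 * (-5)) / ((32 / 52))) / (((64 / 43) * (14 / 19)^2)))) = -1713152 / 20762090115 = -0.00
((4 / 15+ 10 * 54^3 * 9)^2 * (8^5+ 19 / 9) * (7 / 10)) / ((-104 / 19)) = -8521947249923049849571 / 10125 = -841673802461535787.61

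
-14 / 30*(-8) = 56 / 15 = 3.73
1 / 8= 0.12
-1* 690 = -690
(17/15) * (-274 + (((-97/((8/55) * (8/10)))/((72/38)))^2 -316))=870701203501/3981312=218697.05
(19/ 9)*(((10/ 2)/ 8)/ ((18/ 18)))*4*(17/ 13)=1615/ 234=6.90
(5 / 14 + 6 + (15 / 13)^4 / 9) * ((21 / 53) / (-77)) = -7862037 / 233114882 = -0.03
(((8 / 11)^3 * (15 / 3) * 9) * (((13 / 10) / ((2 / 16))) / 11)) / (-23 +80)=79872 / 278179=0.29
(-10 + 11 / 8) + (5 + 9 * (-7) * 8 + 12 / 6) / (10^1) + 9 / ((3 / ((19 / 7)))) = -14051 / 280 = -50.18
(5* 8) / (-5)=-8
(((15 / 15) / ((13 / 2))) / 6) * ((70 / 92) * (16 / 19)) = 280 / 17043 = 0.02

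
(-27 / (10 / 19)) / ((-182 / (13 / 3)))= 171 / 140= 1.22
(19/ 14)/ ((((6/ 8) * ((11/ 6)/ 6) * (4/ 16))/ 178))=324672/ 77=4216.52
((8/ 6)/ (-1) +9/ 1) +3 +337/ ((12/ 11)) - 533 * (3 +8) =-66521/ 12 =-5543.42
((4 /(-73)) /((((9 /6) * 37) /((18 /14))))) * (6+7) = -312 /18907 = -0.02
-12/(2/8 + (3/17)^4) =-4009008/83845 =-47.81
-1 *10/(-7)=10/7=1.43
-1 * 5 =-5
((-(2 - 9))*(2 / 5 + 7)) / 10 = 259 / 50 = 5.18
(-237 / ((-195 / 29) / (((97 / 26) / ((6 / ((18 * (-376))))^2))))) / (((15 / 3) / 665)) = 18803412264672 / 845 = 22252558893.10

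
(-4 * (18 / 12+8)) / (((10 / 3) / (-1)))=57 / 5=11.40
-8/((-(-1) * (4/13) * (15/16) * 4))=-104/15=-6.93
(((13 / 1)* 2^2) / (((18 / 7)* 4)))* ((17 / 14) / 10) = 0.61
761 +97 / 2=1619 / 2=809.50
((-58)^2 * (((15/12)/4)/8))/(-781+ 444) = -4205/10784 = -0.39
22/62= 11/31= 0.35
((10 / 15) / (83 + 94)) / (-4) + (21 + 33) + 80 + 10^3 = 1204307 / 1062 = 1134.00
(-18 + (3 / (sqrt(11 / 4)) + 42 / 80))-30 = -1899 / 40 + 6 * sqrt(11) / 11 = -45.67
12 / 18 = 2 / 3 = 0.67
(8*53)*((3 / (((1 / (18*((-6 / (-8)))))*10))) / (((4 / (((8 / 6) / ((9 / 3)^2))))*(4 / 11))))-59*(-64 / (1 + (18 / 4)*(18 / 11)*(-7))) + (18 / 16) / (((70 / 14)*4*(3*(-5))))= 11141263 / 111200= 100.19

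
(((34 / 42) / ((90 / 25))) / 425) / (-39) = -1 / 73710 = -0.00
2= 2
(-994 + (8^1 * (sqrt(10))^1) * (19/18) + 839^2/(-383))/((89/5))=-5423115/34087 + 380 * sqrt(10)/801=-157.60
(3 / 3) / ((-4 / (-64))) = 16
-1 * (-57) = 57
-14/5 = -2.80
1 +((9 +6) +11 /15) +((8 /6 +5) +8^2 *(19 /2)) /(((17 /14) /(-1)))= -489.19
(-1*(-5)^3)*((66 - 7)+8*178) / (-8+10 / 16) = -1483000 / 59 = -25135.59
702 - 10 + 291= 983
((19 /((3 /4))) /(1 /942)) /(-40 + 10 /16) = -190912 /315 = -606.07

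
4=4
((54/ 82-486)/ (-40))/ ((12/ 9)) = 59697/ 6560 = 9.10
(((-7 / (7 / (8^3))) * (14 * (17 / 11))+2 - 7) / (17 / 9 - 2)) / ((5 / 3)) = 3291597 / 55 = 59847.22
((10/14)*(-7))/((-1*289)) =5/289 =0.02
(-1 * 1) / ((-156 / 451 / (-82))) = -18491 / 78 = -237.06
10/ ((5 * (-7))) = -2/ 7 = -0.29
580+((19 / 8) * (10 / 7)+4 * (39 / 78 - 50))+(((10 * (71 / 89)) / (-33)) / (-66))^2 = 101367207009331 / 263023046748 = 385.39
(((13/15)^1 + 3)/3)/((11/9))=58/55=1.05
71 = 71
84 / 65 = 1.29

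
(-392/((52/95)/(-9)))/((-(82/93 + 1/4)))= -31169880/5473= -5695.21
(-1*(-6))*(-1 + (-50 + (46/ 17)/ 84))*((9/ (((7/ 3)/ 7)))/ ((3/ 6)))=-1965114/ 119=-16513.56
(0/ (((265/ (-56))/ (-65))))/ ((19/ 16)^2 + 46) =0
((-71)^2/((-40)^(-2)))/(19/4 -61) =-1290496/9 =-143388.44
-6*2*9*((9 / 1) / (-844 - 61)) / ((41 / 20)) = 0.52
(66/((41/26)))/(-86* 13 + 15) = -1716/45223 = -0.04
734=734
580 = 580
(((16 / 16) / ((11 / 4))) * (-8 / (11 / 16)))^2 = 17.90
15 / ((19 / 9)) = 135 / 19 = 7.11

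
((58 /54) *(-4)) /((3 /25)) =-2900 /81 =-35.80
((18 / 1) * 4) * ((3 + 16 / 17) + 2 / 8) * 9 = 46170 / 17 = 2715.88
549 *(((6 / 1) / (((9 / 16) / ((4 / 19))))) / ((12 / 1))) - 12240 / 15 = -13552 / 19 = -713.26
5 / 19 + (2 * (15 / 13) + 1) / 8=1337 / 1976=0.68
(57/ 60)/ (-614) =-19/ 12280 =-0.00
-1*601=-601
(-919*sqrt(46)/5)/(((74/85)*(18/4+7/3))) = -46869*sqrt(46)/1517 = -209.55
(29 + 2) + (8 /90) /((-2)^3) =2789 /90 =30.99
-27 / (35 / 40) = -216 / 7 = -30.86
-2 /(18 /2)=-2 /9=-0.22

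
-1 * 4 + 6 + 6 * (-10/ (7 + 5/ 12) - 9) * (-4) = 22282/ 89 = 250.36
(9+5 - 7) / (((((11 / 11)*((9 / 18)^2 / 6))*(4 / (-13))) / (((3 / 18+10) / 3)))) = -1850.33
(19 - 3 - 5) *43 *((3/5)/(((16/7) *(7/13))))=18447/80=230.59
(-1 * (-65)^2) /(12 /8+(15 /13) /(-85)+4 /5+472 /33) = -308129250 /1209869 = -254.68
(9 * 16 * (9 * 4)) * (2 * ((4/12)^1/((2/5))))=8640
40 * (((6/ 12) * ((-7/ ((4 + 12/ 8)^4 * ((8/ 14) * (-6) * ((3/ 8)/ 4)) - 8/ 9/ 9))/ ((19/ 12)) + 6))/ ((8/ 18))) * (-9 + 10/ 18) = -24404234280/ 10676873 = -2285.71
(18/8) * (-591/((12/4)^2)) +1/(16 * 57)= -134747/912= -147.75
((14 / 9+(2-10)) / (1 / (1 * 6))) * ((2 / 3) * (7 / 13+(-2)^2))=-13688 / 117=-116.99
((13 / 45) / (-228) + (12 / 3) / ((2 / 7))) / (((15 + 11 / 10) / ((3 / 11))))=13057 / 55062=0.24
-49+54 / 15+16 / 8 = -217 / 5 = -43.40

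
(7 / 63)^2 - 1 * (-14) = 1135 / 81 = 14.01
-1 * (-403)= 403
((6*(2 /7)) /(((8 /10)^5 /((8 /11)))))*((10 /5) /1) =9375 /1232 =7.61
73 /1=73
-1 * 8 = -8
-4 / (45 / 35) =-28 / 9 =-3.11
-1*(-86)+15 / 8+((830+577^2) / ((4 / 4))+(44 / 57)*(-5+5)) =2670775 / 8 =333846.88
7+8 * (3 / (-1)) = -17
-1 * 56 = -56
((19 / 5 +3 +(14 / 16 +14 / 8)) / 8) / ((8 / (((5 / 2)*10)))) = 1885 / 512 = 3.68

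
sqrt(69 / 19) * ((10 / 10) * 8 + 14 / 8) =18.58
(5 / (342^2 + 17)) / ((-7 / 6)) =-30 / 818867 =-0.00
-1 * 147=-147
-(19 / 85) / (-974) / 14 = 19 / 1159060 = 0.00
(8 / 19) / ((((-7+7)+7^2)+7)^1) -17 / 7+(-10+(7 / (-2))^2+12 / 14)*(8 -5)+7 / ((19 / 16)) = 6807 / 532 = 12.80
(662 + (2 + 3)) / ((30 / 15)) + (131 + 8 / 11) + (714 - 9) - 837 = 7331 / 22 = 333.23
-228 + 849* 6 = 4866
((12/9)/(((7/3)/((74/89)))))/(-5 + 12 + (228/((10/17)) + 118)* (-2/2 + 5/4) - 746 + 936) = 1480/1007391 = 0.00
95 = 95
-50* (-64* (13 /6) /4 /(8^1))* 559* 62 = 22527700 /3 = 7509233.33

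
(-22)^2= 484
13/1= 13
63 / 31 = 2.03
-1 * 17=-17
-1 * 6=-6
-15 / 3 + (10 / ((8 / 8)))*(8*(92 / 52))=1775 / 13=136.54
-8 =-8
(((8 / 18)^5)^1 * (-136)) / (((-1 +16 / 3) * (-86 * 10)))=34816 / 55013985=0.00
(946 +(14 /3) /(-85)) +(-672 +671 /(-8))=387743 /2040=190.07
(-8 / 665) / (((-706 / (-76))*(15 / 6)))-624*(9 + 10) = -732404432 / 61775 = -11856.00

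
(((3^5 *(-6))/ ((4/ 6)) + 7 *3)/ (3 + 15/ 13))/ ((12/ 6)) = -4693/ 18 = -260.72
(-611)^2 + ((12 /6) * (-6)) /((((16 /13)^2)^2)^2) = 400847924285341 /1073741824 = 373318.72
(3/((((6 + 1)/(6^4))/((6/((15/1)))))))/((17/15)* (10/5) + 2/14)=92.21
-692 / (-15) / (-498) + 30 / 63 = 0.38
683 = 683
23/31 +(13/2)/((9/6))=472/93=5.08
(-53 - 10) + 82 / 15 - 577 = -9518 / 15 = -634.53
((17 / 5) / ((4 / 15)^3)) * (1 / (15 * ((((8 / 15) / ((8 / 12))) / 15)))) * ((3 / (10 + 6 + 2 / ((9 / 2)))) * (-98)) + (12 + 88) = -74012725 / 18944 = -3906.92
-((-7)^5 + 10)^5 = 1337083751086682003757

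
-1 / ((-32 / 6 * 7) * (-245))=-3 / 27440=-0.00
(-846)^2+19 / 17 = 12167191 / 17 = 715717.12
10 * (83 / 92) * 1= 415 / 46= 9.02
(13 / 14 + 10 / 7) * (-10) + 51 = 192 / 7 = 27.43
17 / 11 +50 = 567 / 11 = 51.55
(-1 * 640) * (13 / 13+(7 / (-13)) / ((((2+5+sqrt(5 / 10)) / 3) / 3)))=-242560 / 1261 - 40320 * sqrt(2) / 1261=-237.57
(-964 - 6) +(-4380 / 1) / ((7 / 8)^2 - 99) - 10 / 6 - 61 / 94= -1644801151 / 1772934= -927.73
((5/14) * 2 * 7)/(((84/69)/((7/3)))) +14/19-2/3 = 2201/228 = 9.65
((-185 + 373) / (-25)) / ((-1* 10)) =94 / 125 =0.75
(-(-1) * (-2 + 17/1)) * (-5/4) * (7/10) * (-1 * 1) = 105/8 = 13.12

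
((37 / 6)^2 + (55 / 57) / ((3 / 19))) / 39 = 1589 / 1404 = 1.13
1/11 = 0.09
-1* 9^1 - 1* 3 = -12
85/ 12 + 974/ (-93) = -3.39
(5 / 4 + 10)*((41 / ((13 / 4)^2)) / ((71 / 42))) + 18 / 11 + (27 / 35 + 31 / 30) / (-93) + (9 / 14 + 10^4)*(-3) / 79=-5124824168771 / 14545847745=-352.32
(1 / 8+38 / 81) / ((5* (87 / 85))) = 6545 / 56376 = 0.12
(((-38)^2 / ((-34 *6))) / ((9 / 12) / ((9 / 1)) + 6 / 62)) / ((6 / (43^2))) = -41384318 / 3417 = -12111.30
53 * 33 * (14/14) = 1749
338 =338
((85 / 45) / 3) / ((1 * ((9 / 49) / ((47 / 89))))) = 39151 / 21627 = 1.81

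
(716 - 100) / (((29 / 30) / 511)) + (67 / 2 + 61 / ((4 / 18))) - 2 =325936.34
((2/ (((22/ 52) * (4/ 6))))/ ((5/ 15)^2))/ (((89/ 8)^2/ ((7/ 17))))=314496/ 1481227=0.21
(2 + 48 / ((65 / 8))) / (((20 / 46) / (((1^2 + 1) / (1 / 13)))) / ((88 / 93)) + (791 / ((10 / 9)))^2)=0.00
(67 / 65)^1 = 67 / 65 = 1.03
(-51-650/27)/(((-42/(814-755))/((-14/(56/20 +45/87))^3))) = -71460465086500/9014055921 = -7927.67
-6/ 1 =-6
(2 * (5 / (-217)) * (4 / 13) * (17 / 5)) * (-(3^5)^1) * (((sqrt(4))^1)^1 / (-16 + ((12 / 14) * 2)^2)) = -28917 / 16120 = -1.79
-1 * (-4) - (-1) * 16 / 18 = 44 / 9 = 4.89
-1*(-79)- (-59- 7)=145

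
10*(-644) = -6440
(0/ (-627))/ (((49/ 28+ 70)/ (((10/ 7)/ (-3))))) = 0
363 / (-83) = -363 / 83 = -4.37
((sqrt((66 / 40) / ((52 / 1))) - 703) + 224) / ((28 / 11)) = -5269 / 28 + 11 * sqrt(2145) / 7280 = -188.11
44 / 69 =0.64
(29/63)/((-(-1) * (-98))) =-29/6174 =-0.00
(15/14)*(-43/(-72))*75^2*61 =24590625/112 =219559.15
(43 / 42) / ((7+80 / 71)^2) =216763 / 13983018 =0.02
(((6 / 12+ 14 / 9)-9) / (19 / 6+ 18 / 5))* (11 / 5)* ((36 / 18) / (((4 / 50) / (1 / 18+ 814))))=-503696875 / 10962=-45949.36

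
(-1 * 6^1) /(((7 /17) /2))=-204 /7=-29.14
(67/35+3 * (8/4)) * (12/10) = 1662/175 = 9.50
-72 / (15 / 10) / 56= -6 / 7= -0.86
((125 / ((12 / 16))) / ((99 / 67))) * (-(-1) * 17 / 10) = 56950 / 297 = 191.75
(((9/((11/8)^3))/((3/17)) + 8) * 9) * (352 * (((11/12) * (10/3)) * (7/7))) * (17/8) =6249200/11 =568109.09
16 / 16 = 1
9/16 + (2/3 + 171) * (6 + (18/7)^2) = 2165.66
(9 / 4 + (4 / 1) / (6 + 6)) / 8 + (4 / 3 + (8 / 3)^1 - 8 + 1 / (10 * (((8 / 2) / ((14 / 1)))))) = -1597 / 480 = -3.33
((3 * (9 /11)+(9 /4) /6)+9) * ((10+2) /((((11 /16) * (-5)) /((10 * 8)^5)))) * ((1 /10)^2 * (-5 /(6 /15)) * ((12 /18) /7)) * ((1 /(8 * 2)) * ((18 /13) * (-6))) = -9210101760000 /11011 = -836445532.65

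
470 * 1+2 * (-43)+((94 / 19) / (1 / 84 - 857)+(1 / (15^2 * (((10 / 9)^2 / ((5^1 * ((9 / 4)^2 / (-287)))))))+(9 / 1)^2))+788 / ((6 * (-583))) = 2552737650694626187 / 5492491193112000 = 464.77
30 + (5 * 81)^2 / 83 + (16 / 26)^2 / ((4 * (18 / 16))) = 2006.29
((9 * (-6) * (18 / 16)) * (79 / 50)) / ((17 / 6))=-57591 / 1700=-33.88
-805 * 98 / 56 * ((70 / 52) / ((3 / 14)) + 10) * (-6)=3578225 / 26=137624.04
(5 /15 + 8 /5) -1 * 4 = -31 /15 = -2.07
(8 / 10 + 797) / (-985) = -3989 / 4925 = -0.81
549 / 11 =49.91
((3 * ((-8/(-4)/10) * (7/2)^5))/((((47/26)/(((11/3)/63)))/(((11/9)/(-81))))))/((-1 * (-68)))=-3776773/1677516480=-0.00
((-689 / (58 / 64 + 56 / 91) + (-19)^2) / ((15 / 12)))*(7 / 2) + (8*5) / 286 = -116274922 / 452595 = -256.91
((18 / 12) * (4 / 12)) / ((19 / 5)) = 0.13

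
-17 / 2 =-8.50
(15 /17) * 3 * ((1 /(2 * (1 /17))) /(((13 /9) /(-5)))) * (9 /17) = -18225 /442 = -41.23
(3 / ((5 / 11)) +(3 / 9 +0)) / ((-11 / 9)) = -312 / 55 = -5.67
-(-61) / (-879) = -61 / 879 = -0.07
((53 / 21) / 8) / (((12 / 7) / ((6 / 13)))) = 53 / 624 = 0.08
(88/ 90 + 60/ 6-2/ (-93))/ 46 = 7672/ 32085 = 0.24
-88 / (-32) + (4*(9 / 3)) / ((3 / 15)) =62.75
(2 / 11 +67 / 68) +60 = 45753 / 748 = 61.17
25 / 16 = 1.56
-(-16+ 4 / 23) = 364 / 23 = 15.83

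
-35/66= -0.53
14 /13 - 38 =-480 /13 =-36.92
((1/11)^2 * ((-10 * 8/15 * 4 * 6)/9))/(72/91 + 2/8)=-46592/412731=-0.11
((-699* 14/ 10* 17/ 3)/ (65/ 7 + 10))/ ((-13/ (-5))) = -194089/ 1755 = -110.59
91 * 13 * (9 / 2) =10647 / 2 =5323.50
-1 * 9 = -9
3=3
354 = 354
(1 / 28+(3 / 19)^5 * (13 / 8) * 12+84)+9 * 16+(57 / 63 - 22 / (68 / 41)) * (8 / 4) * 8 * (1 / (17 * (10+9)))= 13670488845131 / 60109779324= 227.43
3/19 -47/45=-758/855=-0.89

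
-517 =-517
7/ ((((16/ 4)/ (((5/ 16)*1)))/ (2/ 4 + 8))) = 4.65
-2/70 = -1/35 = -0.03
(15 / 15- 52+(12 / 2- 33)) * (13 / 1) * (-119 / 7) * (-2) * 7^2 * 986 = -1665673464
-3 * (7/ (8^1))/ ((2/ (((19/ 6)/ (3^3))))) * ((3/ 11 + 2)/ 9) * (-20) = 0.78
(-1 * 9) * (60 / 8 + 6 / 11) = -1593 / 22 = -72.41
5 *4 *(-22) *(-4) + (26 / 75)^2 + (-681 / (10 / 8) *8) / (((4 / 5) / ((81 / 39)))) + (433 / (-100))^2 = -11157363179 / 1170000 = -9536.21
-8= -8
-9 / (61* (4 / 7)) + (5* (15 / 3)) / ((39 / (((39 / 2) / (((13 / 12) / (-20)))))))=-732819 / 3172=-231.03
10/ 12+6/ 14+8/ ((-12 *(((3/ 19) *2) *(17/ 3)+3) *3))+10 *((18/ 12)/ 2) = 7138/ 819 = 8.72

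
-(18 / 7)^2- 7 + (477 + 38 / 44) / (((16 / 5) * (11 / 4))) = 1930029 / 47432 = 40.69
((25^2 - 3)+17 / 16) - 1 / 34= 169465 / 272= 623.03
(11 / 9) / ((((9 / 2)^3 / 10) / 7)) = 6160 / 6561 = 0.94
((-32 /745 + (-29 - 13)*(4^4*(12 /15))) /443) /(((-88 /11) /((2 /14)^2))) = 801028 /16171715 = 0.05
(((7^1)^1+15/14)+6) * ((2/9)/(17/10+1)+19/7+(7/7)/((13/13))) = 636113/11907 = 53.42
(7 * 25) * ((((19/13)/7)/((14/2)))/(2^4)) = 475/1456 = 0.33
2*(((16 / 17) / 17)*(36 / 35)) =1152 / 10115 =0.11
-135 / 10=-27 / 2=-13.50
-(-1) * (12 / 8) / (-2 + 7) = 3 / 10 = 0.30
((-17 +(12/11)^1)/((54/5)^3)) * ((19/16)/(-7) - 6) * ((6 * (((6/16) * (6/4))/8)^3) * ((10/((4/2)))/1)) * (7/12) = 75578125/159450660864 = 0.00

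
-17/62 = -0.27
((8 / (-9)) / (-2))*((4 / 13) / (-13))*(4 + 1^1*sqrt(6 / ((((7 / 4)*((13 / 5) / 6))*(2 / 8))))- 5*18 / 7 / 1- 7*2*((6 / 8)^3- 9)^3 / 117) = -0.76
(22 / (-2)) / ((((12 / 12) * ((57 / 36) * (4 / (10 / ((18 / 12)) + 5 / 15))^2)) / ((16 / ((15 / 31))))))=-66836 / 95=-703.54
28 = 28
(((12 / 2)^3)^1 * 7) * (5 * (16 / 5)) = 24192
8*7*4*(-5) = -1120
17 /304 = 0.06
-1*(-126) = 126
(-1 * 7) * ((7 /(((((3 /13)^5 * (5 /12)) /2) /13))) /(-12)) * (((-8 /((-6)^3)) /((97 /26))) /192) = 3074677333 /152740080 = 20.13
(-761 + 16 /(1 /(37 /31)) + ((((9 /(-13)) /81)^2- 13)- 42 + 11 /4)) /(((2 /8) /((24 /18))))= -5392096604 /1273077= -4235.48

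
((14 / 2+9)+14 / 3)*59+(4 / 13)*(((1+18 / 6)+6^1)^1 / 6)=15858 / 13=1219.85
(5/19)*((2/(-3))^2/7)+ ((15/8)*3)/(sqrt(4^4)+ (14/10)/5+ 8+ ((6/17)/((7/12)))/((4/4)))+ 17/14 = 147564197/101277144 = 1.46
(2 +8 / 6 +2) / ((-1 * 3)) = -16 / 9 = -1.78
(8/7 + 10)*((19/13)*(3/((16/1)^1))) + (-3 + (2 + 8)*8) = 4483/56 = 80.05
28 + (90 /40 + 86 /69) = 8693 /276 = 31.50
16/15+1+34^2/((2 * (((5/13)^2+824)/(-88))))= -2443579/40965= -59.65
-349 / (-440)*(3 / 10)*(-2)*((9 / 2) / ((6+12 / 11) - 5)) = -9423 / 9200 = -1.02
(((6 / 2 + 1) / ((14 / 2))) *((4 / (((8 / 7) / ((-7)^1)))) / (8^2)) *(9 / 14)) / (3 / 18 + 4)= -27 / 800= -0.03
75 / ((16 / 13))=975 / 16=60.94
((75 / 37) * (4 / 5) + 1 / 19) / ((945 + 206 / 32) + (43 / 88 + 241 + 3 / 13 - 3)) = 2692976 / 1914324537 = 0.00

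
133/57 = 7/3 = 2.33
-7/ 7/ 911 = -1/ 911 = -0.00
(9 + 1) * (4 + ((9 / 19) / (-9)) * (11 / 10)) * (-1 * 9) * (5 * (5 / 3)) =-56175 / 19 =-2956.58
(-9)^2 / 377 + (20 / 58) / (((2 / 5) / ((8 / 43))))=6083 / 16211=0.38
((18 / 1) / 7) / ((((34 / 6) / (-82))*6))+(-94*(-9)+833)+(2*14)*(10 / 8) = 203228 / 119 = 1707.80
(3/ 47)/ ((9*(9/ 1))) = 1/ 1269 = 0.00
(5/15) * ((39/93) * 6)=26/31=0.84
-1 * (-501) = 501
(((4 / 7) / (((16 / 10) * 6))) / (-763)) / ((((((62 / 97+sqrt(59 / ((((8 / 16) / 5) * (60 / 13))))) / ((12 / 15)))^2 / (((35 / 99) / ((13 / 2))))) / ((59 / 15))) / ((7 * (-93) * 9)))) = 1993433470860592 / 4033014832126987135- 3311849371328 * sqrt(4602) / 4033014832126987135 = 0.00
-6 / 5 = -1.20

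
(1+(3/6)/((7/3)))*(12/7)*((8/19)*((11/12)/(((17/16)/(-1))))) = -704/931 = -0.76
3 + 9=12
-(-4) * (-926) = -3704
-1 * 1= -1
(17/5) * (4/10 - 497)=-42211/25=-1688.44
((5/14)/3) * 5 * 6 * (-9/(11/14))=-450/11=-40.91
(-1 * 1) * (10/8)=-5/4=-1.25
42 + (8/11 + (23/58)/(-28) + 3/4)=776425/17864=43.46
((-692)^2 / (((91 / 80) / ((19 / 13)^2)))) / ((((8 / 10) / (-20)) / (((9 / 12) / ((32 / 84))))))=-97239321000 / 2197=-44260045.97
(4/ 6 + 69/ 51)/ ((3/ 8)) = 824/ 153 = 5.39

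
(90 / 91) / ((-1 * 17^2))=-90 / 26299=-0.00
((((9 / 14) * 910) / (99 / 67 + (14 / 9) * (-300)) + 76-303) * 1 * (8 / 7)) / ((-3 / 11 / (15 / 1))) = 9390817040 / 654521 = 14347.62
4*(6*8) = 192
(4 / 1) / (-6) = -2 / 3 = -0.67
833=833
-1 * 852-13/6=-5125/6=-854.17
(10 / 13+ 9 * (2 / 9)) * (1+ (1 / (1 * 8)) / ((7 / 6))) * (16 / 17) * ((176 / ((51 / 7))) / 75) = 87296 / 93925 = 0.93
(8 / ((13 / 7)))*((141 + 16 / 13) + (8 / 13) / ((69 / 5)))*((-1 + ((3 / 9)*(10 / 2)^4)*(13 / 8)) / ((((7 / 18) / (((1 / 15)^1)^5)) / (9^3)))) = 477165102 / 934375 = 510.68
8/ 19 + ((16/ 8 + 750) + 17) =14619/ 19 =769.42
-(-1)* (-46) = -46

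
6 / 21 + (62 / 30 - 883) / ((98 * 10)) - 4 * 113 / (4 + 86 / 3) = -106207 / 7350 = -14.45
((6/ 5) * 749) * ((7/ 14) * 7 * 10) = 31458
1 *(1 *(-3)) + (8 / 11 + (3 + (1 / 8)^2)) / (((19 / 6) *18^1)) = -117749 / 40128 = -2.93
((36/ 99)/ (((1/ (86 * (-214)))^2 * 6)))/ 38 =338707216/ 627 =540202.90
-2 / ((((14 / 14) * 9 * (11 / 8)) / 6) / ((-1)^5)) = 32 / 33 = 0.97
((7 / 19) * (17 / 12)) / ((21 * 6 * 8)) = 17 / 32832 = 0.00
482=482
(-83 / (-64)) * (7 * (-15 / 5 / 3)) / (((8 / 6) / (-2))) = 1743 / 128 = 13.62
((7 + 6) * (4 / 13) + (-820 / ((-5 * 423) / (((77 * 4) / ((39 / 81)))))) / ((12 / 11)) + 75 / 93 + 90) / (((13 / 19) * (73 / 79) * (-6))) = -3052972459 / 35950018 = -84.92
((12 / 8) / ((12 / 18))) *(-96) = -216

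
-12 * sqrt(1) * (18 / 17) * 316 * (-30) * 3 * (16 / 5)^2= 314523648 / 85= 3700278.21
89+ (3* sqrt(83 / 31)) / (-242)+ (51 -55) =84.98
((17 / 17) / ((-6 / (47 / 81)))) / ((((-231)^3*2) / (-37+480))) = 20821 / 11981252052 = 0.00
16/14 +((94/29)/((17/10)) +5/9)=111971/31059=3.61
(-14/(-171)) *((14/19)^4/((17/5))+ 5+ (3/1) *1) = 83606768/126281049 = 0.66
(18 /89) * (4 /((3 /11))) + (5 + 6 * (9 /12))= 2219 /178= 12.47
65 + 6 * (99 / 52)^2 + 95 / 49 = 5875307 / 66248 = 88.69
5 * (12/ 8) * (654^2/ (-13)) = -3207870/ 13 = -246759.23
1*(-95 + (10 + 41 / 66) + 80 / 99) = -16547 / 198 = -83.57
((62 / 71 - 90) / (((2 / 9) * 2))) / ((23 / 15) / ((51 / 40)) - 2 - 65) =2178414 / 714757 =3.05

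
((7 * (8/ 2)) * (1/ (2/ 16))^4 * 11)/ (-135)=-1261568/ 135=-9344.95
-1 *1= -1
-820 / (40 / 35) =-717.50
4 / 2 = 2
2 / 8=1 / 4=0.25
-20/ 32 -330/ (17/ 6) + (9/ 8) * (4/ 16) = -63547/ 544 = -116.81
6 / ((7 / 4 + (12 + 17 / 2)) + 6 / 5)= 120 / 469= 0.26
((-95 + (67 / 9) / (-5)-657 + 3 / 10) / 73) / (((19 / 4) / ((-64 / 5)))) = 8676736 / 312075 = 27.80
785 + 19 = 804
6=6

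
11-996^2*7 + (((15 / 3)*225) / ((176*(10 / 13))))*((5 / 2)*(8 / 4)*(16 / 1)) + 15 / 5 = -152755531 / 22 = -6943433.23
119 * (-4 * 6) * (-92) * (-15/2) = -1970640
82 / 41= 2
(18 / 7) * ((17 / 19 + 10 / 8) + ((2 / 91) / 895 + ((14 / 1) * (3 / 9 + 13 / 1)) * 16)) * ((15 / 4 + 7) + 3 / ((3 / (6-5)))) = 7825586610801 / 86657480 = 90304.80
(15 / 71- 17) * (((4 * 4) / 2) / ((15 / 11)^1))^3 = -812314624 / 239625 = -3389.94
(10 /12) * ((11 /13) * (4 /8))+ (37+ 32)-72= -413 /156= -2.65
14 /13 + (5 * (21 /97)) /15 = 1449 /1261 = 1.15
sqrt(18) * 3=9 * sqrt(2)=12.73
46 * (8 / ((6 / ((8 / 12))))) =368 / 9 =40.89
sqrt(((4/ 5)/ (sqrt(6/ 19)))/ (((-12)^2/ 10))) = 3^(3/ 4)* 38^(1/ 4)/ 18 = 0.31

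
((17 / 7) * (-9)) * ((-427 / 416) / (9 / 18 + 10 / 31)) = 5673 / 208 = 27.27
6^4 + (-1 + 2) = 1297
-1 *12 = -12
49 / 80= 0.61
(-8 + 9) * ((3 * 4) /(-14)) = -6 /7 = -0.86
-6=-6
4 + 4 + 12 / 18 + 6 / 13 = 356 / 39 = 9.13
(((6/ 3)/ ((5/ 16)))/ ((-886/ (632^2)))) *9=-57517056/ 2215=-25967.07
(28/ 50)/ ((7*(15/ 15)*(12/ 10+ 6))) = 1/ 90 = 0.01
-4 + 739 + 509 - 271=973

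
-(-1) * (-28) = -28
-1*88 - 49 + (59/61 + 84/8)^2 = -81907/14884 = -5.50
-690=-690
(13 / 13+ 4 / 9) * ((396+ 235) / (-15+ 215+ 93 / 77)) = 631631 / 139437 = 4.53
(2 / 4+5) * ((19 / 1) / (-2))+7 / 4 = -101 / 2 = -50.50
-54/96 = -0.56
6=6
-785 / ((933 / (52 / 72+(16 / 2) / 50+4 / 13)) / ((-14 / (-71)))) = -7650139 / 38752155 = -0.20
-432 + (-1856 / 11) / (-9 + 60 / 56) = -501488 / 1221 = -410.72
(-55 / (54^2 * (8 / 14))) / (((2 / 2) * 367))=-0.00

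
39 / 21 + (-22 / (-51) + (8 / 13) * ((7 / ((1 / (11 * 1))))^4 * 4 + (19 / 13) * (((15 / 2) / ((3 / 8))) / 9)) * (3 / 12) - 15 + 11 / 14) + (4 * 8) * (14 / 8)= 7830988773151 / 361998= 21632685.19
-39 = -39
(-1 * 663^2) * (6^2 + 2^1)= -16703622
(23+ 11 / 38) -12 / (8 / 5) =300 / 19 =15.79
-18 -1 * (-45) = 27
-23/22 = -1.05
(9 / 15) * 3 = 1.80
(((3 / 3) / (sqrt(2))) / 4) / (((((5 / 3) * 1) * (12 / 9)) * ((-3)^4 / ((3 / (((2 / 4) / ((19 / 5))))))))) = 19 * sqrt(2) / 1200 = 0.02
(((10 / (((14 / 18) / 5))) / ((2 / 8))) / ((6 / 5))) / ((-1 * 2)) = -750 / 7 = -107.14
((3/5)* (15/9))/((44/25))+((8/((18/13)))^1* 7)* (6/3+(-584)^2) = 1820795051/132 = 13793901.90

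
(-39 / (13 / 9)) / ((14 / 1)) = -27 / 14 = -1.93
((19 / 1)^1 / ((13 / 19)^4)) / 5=2476099 / 142805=17.34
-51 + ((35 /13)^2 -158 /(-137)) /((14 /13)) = -1077107 /24934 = -43.20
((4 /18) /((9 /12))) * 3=8 /9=0.89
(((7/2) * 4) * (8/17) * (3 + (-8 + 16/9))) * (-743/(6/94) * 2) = 226846816/459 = 494219.64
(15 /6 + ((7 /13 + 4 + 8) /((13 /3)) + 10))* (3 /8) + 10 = 42649 /2704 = 15.77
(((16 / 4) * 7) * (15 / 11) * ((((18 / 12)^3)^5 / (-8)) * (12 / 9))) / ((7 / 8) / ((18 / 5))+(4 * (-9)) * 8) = 4519905705 / 466746368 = 9.68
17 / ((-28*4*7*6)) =-17 / 4704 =-0.00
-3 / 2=-1.50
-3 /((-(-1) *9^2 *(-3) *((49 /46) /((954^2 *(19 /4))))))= 50103.39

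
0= 0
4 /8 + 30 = 61 /2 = 30.50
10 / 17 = 0.59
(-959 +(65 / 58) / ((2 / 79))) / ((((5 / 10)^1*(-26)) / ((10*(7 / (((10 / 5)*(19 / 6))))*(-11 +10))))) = -11141445 / 14326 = -777.71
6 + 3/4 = 27/4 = 6.75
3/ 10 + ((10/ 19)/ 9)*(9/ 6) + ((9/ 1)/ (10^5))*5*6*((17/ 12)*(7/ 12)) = 3556349/ 9120000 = 0.39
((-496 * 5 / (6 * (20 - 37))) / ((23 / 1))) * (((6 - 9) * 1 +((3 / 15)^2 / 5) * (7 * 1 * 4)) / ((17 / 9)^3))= -20911608 / 48024575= -0.44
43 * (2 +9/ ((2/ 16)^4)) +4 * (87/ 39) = 20608210/ 13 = 1585246.92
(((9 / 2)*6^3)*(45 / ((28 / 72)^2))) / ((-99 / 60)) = -94478400 / 539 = -175284.60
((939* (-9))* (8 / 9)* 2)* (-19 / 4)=71364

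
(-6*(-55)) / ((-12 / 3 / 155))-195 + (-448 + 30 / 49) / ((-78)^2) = -967578223 / 74529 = -12982.57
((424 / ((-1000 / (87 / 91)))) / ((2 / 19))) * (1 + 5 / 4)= -788481 / 91000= -8.66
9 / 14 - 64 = -63.36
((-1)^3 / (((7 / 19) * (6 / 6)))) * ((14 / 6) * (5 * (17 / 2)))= -1615 / 6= -269.17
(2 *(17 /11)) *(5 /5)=34 /11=3.09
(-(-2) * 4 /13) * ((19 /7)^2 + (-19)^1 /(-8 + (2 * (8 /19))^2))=6.14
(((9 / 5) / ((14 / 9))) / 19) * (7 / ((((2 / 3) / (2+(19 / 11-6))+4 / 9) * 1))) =3645 / 1292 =2.82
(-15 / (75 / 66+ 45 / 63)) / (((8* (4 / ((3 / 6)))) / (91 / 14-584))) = 88935 / 1216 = 73.14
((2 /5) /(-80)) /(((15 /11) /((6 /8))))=-11 /4000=-0.00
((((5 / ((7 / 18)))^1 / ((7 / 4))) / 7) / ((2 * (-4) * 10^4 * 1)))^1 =-0.00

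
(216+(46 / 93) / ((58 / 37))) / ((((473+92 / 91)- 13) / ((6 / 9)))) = 53089673 / 169716816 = 0.31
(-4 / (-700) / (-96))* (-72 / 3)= 0.00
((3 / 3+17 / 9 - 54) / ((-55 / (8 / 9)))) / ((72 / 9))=92 / 891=0.10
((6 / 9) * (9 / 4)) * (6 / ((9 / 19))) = 19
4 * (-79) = -316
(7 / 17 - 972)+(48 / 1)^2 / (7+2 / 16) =-209375 / 323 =-648.22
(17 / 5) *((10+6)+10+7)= 561 / 5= 112.20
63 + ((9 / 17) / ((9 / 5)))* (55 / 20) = 4339 / 68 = 63.81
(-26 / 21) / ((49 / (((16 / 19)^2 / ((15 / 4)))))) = -26624 / 5572035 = -0.00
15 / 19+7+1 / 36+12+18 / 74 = 507691 / 25308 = 20.06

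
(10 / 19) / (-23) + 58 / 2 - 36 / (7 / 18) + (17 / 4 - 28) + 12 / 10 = -5270309 / 61180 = -86.14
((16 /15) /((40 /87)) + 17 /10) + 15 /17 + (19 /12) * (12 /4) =16409 /1700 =9.65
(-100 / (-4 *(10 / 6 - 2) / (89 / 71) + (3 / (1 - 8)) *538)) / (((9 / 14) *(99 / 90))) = 174440 / 283107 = 0.62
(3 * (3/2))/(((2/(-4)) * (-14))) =9/14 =0.64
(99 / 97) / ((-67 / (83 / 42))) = -2739 / 90986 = -0.03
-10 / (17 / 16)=-160 / 17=-9.41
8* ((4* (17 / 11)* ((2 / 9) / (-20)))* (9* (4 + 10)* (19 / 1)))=-72352 / 55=-1315.49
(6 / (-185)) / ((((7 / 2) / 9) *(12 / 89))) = -801 / 1295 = -0.62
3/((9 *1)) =1/3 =0.33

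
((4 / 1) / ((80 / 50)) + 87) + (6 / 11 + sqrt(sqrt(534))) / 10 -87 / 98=534^(1 / 4) / 10 + 238957 / 2695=89.15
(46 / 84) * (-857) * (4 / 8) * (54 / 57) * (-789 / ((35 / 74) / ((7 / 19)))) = 1726269669 / 12635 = 136626.01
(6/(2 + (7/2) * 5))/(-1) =-0.31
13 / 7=1.86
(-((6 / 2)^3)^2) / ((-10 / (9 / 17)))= 6561 / 170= 38.59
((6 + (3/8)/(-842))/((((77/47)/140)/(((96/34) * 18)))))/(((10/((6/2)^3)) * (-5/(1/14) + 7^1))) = -615409164/551089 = -1116.71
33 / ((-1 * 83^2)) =-0.00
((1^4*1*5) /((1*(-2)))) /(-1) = 2.50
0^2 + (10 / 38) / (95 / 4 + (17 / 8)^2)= 0.01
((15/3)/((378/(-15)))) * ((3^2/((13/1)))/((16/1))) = -0.01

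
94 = 94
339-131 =208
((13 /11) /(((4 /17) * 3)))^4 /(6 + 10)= 2385443281 /4857532416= 0.49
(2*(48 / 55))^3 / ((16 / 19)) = 1050624 / 166375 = 6.31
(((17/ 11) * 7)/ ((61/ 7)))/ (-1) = -833/ 671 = -1.24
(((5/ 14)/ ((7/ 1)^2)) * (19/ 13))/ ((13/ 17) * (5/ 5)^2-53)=-1615/ 7919184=-0.00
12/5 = 2.40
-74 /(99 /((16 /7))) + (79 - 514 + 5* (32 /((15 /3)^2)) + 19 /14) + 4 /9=-428.51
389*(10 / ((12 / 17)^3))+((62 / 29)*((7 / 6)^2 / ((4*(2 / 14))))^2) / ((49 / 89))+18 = 3337449635 / 300672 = 11099.97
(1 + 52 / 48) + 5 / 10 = 31 / 12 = 2.58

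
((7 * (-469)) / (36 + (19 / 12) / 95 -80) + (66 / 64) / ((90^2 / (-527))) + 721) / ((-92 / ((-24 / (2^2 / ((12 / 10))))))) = 25914099331 / 416208000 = 62.26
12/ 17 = 0.71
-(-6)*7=42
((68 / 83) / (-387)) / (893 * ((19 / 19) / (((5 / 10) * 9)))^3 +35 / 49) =-38556 / 191487557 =-0.00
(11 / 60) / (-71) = -11 / 4260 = -0.00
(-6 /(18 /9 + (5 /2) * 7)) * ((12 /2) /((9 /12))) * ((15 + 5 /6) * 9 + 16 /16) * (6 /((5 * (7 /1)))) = -60.55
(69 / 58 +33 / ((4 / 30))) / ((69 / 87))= 7212 / 23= 313.57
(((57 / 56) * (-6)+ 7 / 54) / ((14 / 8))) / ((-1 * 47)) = 4519 / 62181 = 0.07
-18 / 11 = -1.64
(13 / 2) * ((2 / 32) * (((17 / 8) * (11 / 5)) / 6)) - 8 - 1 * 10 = -135809 / 7680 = -17.68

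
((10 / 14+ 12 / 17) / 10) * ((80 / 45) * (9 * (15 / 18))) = 1.89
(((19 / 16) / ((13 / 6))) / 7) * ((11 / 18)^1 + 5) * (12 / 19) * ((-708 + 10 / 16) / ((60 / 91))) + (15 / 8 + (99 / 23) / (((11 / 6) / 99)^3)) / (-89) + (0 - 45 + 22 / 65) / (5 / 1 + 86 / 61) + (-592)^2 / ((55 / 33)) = 35152983689215 / 173716608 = 202358.22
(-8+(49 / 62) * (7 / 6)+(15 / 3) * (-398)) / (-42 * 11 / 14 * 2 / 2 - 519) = 742913 / 205344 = 3.62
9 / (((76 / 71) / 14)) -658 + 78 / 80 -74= -613.31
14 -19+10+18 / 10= 34 / 5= 6.80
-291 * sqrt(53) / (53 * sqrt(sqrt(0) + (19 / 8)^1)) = -582 * sqrt(2014) / 1007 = -25.94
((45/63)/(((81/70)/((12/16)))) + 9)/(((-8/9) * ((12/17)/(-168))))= 60809/24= 2533.71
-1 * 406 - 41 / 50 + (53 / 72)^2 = -52653647 / 129600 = -406.28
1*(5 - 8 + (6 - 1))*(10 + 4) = 28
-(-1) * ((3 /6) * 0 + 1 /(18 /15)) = 5 /6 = 0.83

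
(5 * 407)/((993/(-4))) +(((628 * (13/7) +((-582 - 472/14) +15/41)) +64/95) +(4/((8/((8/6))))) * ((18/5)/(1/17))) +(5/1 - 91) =2697741367/5414829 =498.21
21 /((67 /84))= 1764 /67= 26.33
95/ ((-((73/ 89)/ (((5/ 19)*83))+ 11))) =-3508825/ 407672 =-8.61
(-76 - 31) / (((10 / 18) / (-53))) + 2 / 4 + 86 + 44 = 103383 / 10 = 10338.30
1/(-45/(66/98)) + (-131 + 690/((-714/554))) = -8326582/12495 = -666.39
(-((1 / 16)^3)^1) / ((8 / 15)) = -15 / 32768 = -0.00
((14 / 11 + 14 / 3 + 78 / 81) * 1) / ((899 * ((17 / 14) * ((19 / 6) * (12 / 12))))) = 0.00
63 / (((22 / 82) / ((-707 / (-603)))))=202909 / 737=275.32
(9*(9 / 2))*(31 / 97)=2511 / 194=12.94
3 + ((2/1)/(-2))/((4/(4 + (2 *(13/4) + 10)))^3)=-131.61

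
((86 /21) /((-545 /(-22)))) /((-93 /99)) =-20812 /118265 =-0.18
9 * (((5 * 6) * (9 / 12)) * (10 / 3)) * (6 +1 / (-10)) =7965 / 2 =3982.50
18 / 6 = 3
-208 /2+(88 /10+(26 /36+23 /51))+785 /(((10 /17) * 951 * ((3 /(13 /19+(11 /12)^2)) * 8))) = -997232719141 /10615898880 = -93.94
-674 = -674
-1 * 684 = -684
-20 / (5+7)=-5 / 3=-1.67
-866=-866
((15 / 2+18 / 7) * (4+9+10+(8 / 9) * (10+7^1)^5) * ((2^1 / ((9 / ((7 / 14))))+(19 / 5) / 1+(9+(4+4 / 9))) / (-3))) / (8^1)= -416957125541 / 45360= -9192176.49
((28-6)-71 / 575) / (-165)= -4193 / 31625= -0.13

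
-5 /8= -0.62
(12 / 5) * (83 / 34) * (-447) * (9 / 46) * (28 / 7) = -4006908 / 1955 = -2049.57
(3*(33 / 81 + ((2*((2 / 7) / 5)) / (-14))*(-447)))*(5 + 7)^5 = 741878784 / 245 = 3028076.67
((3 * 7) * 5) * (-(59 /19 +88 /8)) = -28140 /19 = -1481.05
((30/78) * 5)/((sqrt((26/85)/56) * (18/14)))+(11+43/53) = 626/53+350 * sqrt(7735)/1521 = 32.05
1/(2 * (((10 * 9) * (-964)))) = -0.00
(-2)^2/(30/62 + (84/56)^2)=496/339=1.46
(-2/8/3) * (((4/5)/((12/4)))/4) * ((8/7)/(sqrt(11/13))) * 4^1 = -8 * sqrt(143)/3465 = -0.03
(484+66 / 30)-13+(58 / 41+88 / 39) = 3812584 / 7995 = 476.87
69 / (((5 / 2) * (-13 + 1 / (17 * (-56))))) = -2.12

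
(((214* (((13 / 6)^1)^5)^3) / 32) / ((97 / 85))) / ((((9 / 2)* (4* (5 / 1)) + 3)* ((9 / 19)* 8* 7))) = 8845178242299953263385 / 34203768446615814144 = 258.60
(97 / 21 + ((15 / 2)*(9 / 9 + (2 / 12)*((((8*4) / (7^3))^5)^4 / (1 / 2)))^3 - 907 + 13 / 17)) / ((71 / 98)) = -35872580209496942398356829090088923787468891326522209167607853121558888103940086364468200868075723211859975577068982339180315385303481605904507002804776622651 / 29067046278175880696298261504774210778624803160851469064546439723435083223089815975292011568954012047781998470971576943886805110652594722737882281053559487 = -1234.13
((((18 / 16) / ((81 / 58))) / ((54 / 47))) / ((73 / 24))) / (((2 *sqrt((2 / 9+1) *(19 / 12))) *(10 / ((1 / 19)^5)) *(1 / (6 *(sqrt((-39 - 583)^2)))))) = 847786 *sqrt(627) / 1700002909935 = 0.00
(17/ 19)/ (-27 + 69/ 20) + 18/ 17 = 155302/ 152133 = 1.02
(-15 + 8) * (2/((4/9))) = -63/2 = -31.50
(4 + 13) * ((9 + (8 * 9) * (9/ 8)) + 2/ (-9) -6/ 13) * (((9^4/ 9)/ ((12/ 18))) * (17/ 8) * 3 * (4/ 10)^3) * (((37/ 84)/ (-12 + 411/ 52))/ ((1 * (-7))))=10406.54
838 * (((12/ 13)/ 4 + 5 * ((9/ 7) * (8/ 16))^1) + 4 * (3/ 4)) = 491487/ 91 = 5400.96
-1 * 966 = -966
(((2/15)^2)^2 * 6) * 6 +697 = 3920689/5625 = 697.01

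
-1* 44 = -44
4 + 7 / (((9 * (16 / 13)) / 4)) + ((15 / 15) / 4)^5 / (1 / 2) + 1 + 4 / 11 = 400099 / 50688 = 7.89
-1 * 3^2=-9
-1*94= -94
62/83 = 0.75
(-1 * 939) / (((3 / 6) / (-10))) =18780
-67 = -67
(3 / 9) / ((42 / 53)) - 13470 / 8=-424199 / 252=-1683.33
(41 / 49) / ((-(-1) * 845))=41 / 41405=0.00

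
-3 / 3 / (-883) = 1 / 883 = 0.00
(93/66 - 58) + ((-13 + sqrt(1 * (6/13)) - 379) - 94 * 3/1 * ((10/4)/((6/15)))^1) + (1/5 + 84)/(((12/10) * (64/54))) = -1514929/704 + sqrt(78)/13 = -2151.21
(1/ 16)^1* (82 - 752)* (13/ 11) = -4355/ 88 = -49.49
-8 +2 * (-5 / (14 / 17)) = -141 / 7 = -20.14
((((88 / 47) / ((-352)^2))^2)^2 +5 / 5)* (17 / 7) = 2.43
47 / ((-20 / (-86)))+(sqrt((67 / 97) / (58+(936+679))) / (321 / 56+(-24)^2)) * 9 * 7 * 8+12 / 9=1344 * sqrt(10872827) / 251744197+6103 / 30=203.45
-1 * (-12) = 12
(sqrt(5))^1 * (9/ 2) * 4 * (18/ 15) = 108 * sqrt(5)/ 5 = 48.30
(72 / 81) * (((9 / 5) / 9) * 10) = 16 / 9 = 1.78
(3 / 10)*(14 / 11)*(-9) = -189 / 55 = -3.44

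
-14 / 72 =-7 / 36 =-0.19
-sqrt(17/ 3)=-sqrt(51)/ 3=-2.38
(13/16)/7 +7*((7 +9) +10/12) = 39631/336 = 117.95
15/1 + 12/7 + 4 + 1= 152/7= 21.71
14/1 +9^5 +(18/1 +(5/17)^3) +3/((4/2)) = 580544895/9826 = 59082.53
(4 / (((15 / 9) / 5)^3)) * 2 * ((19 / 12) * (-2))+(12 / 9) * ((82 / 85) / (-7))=-1221268 / 1785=-684.18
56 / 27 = 2.07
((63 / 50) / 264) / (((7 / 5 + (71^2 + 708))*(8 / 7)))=49 / 67471360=0.00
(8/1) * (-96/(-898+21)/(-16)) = -48/877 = -0.05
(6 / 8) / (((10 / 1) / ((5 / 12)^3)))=25 / 4608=0.01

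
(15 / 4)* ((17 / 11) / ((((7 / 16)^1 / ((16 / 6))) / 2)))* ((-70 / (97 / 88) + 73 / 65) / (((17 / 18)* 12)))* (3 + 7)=-377586240 / 97097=-3888.75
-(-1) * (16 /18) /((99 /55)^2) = 200 /729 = 0.27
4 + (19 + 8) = 31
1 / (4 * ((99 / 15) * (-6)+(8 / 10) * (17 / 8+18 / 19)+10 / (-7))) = -665 / 102598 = -0.01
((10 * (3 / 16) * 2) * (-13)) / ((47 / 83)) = -86.09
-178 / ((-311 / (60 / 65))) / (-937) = -2136 / 3788291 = -0.00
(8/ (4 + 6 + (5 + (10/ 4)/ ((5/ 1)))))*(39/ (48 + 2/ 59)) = 1416/ 3379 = 0.42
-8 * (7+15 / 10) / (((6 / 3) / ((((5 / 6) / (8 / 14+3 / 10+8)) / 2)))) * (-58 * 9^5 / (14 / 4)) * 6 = 215638200 / 23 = 9375573.91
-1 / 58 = -0.02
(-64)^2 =4096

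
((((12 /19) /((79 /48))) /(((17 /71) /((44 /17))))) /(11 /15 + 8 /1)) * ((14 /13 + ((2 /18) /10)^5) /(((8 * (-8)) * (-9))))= 0.00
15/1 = 15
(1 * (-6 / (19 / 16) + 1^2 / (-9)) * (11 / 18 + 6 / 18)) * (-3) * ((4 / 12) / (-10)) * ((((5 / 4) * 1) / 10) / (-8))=15011 / 1969920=0.01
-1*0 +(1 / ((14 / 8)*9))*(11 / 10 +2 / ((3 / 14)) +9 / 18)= 0.69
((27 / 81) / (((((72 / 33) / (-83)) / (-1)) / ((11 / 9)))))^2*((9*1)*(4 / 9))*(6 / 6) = 100861849 / 104976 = 960.81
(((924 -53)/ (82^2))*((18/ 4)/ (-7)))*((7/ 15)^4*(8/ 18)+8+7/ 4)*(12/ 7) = -15510585961/ 11119815000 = -1.39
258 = 258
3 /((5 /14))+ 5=67 /5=13.40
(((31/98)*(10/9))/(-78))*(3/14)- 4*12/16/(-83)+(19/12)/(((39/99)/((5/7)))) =19359421/6661746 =2.91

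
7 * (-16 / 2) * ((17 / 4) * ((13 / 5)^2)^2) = -6797518 / 625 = -10876.03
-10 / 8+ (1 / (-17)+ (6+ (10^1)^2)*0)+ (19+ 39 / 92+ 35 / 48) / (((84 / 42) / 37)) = 13945493 / 37536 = 371.52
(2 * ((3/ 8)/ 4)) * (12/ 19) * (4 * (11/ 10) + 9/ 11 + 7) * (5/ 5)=1512/ 1045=1.45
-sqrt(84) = -2 * sqrt(21) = -9.17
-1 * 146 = -146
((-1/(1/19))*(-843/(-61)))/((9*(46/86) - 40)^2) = -0.21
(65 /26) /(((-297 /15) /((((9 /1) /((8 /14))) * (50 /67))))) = -4375 /2948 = -1.48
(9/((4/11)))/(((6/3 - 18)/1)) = -99/64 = -1.55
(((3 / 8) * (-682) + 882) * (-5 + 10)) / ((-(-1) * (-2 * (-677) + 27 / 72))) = 5010 / 2167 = 2.31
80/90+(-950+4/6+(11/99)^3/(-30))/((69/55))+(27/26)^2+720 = -34.75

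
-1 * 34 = -34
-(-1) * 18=18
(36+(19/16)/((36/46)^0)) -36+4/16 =23/16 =1.44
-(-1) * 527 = 527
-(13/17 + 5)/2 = -49/17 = -2.88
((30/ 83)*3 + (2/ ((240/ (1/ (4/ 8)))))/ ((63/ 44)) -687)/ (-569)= 53798882/ 44629515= 1.21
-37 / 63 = -0.59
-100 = -100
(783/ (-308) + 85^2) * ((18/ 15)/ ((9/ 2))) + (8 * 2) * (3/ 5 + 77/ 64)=1806271/ 924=1954.84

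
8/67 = 0.12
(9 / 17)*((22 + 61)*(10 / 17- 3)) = -30627 / 289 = -105.98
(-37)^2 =1369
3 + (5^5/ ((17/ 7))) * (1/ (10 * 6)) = 4987/ 204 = 24.45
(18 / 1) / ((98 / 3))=27 / 49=0.55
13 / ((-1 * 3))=-13 / 3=-4.33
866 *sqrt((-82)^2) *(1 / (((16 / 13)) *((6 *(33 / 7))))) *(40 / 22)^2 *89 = 7189077350 / 11979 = 600140.02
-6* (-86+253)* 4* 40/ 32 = -5010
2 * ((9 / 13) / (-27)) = -2 / 39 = -0.05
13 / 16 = 0.81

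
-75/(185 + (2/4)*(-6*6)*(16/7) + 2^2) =-35/69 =-0.51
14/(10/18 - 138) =-0.10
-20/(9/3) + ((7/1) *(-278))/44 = -3359/66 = -50.89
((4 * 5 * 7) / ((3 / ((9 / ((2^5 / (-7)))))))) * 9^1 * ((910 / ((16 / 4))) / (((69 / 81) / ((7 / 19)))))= -568856925 / 6992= -81358.26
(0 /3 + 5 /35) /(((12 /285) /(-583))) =-55385 /28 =-1978.04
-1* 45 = -45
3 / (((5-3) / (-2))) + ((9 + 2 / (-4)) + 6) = 23 / 2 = 11.50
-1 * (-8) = 8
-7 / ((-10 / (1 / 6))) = 7 / 60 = 0.12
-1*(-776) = 776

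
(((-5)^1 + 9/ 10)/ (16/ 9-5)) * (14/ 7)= 369/ 145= 2.54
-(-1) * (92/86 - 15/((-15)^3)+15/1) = 155518/9675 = 16.07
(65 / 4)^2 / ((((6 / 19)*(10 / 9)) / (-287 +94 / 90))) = -10329787 / 48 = -215203.90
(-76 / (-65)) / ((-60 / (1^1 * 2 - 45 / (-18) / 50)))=-0.04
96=96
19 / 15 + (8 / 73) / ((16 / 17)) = 3029 / 2190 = 1.38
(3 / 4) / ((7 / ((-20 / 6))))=-5 / 14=-0.36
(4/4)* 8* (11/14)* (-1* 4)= -176/7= -25.14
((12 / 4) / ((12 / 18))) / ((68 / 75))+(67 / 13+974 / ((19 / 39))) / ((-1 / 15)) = -1009818915 / 33592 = -30061.29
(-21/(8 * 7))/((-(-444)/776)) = -97/148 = -0.66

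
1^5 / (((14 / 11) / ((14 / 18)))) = 11 / 18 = 0.61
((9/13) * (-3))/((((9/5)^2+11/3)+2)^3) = -0.00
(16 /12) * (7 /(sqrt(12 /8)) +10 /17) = 40 /51 +28 * sqrt(6) /9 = 8.40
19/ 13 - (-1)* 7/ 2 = 129/ 26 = 4.96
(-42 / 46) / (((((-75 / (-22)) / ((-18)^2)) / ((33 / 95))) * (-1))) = 1646568 / 54625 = 30.14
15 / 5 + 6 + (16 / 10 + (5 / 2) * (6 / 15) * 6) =83 / 5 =16.60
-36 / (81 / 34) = -136 / 9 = -15.11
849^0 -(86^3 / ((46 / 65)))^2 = -427324142111871 / 529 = -807796109852.31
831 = 831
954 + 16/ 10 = 4778/ 5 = 955.60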